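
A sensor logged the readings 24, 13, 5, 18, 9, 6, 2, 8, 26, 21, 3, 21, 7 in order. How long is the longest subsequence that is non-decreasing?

5

Track the smallest tail for each achievable length (allowing ties):
24 → extends → [24]
13 → replaces 24 → [13]
5 → replaces 13 → [5]
18 → extends → [5, 18]
9 → replaces 18 → [5, 9]
6 → replaces 9 → [5, 6]
2 → replaces 5 → [2, 6]
8 → extends → [2, 6, 8]
26 → extends → [2, 6, 8, 26]
21 → replaces 26 → [2, 6, 8, 21]
3 → replaces 6 → [2, 3, 8, 21]
21 → extends → [2, 3, 8, 21, 21]
7 → replaces 8 → [2, 3, 7, 21, 21]
Five tails, so the longest non-decreasing subsequence has length 5 (e.g. 5, 6, 8, 21, 21).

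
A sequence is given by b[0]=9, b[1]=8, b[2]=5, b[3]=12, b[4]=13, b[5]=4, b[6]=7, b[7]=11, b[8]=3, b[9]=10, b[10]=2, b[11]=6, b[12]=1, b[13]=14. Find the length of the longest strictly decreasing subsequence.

7

Negate each value so 'decreasing' becomes 'increasing', then run patience tails on the negated sequence:
-9 → extends → [-9]
-8 → extends → [-9, -8]
-5 → extends → [-9, -8, -5]
-12 → replaces -9 → [-12, -8, -5]
-13 → replaces -12 → [-13, -8, -5]
-4 → extends → [-13, -8, -5, -4]
-7 → replaces -5 → [-13, -8, -7, -4]
-11 → replaces -8 → [-13, -11, -7, -4]
-3 → extends → [-13, -11, -7, -4, -3]
-10 → replaces -7 → [-13, -11, -10, -4, -3]
-2 → extends → [-13, -11, -10, -4, -3, -2]
-6 → replaces -4 → [-13, -11, -10, -6, -3, -2]
-1 → extends → [-13, -11, -10, -6, -3, -2, -1]
-14 → replaces -13 → [-14, -11, -10, -6, -3, -2, -1]
Seven tails, so the longest strictly decreasing subsequence of the original has length 7.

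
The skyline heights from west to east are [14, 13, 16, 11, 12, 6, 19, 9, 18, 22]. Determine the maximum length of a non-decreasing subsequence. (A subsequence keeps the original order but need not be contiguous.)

4

Track the smallest tail for each achievable length (allowing ties):
14 → extends → [14]
13 → replaces 14 → [13]
16 → extends → [13, 16]
11 → replaces 13 → [11, 16]
12 → replaces 16 → [11, 12]
6 → replaces 11 → [6, 12]
19 → extends → [6, 12, 19]
9 → replaces 12 → [6, 9, 19]
18 → replaces 19 → [6, 9, 18]
22 → extends → [6, 9, 18, 22]
Four tails, so the longest non-decreasing subsequence has length 4 (e.g. 14, 16, 19, 22).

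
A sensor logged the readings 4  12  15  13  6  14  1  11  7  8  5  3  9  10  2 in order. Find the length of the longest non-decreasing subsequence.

Let dp[i] be the length of the longest such subsequence ending at index i:
i:      1  2  3  4  5  6  7  8  9 10 11 12 13 14 15
a[i]:   4 12 15 13  6 14  1 11  7  8  5  3  9 10  2
dp:     1  2  3  3  2  4  1  3  3  4  2  2  5  6  2
Maximum dp value is 6.

6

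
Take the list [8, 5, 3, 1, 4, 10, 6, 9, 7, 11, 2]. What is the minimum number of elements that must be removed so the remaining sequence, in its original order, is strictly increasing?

Fewest deletions = n − (longest strictly increasing subsequence).
i:      1  2  3  4  5  6  7  8  9 10 11
a[i]:   8  5  3  1  4 10  6  9  7 11  2
dp:     1  1  1  1  2  3  3  4  4  5  2
max dp = 5, so deletions = 11 − 5 = 6.

6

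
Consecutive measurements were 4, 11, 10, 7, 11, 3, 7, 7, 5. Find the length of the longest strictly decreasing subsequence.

Let dp[i] be the longest strictly decreasing subsequence ending at i:
i:      1  2  3  4  5  6  7  8  9
a[i]:   4 11 10  7 11  3  7  7  5
dp:     1  1  2  3  1  4  3  3  4
Maximum is 4.

4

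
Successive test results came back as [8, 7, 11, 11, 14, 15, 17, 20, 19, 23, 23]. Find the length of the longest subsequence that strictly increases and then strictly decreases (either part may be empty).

inc[i] = longest strictly increasing subsequence ending at i; dec[i] = longest strictly decreasing subsequence starting at i:
i:      1  2  3  4  5  6  7  8  9 10 11
a[i]:   8  7 11 11 14 15 17 20 19 23 23
inc:    1  1  2  2  3  4  5  6  6  7  7
dec:    2  1  1  1  1  1  1  2  1  1  1
Best peak at i=8 (value 20): inc=6, dec=2, length 6+2−1 = 7.

7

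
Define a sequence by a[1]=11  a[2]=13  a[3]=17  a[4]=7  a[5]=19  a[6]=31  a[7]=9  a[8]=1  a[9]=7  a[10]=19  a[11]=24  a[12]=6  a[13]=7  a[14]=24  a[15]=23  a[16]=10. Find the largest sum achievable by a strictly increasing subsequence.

91

Let S[i] be the best sum of a strictly increasing subsequence ending at i:
i:      1  2  3  4  5  6  7  8  9 10 11 12 13 14 15 16
a[i]:  11 13 17  7 19 31  9  1  7 19 24  6  7 24 23 10
S:     11 24 41  7 60 91 16  1  8 60 84  7 14 84 83 26
Maximum is 91 (e.g. 11 + 13 + 17 + 19 + 31).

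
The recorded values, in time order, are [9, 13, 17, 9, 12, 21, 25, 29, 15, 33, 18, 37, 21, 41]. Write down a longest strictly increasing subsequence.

Patience tails give the LIS length; then backtrack through the dp parents:
9 → extends → [9]
13 → extends → [9, 13]
17 → extends → [9, 13, 17]
9 → already a tail → [9, 13, 17]
12 → replaces 13 → [9, 12, 17]
21 → extends → [9, 12, 17, 21]
25 → extends → [9, 12, 17, 21, 25]
29 → extends → [9, 12, 17, 21, 25, 29]
15 → replaces 17 → [9, 12, 15, 21, 25, 29]
33 → extends → [9, 12, 15, 21, 25, 29, 33]
18 → replaces 21 → [9, 12, 15, 18, 25, 29, 33]
37 → extends → [9, 12, 15, 18, 25, 29, 33, 37]
21 → replaces 25 → [9, 12, 15, 18, 21, 29, 33, 37]
41 → extends → [9, 12, 15, 18, 21, 29, 33, 37, 41]
Length 9; one witness is 9, 13, 17, 21, 25, 29, 33, 37, 41.

9, 13, 17, 21, 25, 29, 33, 37, 41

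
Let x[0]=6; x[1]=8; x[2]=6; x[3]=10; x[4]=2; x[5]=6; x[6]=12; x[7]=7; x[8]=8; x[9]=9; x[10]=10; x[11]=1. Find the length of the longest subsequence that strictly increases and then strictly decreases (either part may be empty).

inc[i] = longest strictly increasing subsequence ending at i; dec[i] = longest strictly decreasing subsequence starting at i:
i:      0  1  2  3  4  5  6  7  8  9 10 11
x[i]:   6  8  6 10  2  6 12  7  8  9 10  1
inc:    1  2  1  3  1  2  4  3  4  5  6  1
dec:    3  4  3  3  2  2  3  2  2  2  2  1
Best peak at i=10 (value 10): inc=6, dec=2, length 6+2−1 = 7.

7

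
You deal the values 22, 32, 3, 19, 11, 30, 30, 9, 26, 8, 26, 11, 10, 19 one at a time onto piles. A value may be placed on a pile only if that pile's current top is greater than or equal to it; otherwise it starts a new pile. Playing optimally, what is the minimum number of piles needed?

4

Place each on the leftmost legal pile:
22 → new pile 1 (tops now [22])
32 → new pile 2 (tops now [22, 32])
3 → pile 1 (tops now [3, 32])
19 → pile 2 (tops now [3, 19])
11 → pile 2 (tops now [3, 11])
30 → new pile 3 (tops now [3, 11, 30])
30 → pile 3 (tops now [3, 11, 30])
9 → pile 2 (tops now [3, 9, 30])
26 → pile 3 (tops now [3, 9, 26])
8 → pile 2 (tops now [3, 8, 26])
26 → pile 3 (tops now [3, 8, 26])
11 → pile 3 (tops now [3, 8, 11])
10 → pile 3 (tops now [3, 8, 10])
19 → new pile 4 (tops now [3, 8, 10, 19])
Four piles.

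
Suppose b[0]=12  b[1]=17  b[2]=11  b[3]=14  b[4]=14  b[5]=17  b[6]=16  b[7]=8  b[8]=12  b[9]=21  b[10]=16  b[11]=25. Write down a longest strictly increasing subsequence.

12, 14, 17, 21, 25

Patience tails give the LIS length; then backtrack through the dp parents:
12 → extends → [12]
17 → extends → [12, 17]
11 → replaces 12 → [11, 17]
14 → replaces 17 → [11, 14]
14 → already a tail → [11, 14]
17 → extends → [11, 14, 17]
16 → replaces 17 → [11, 14, 16]
8 → replaces 11 → [8, 14, 16]
12 → replaces 14 → [8, 12, 16]
21 → extends → [8, 12, 16, 21]
16 → already a tail → [8, 12, 16, 21]
25 → extends → [8, 12, 16, 21, 25]
Length 5; one witness is 12, 14, 17, 21, 25.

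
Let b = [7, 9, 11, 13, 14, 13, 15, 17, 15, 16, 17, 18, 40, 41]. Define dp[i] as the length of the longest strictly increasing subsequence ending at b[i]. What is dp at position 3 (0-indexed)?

4

dp[i] = 1 + max{dp[j] : j<i, b[j]<b[i]} (or 1 if no such j):
i:      0  1  2  3  4  5  6  7  8  9 10 11 12 13
b[i]:   7  9 11 13 14 13 15 17 15 16 17 18 40 41
dp:     1  2  3  4  5  4  6  7  6  7  8  9 10 11
At index 3 the value is 4.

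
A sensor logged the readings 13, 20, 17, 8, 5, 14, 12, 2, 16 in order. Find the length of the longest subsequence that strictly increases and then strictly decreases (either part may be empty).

inc[i] = longest strictly increasing subsequence ending at i; dec[i] = longest strictly decreasing subsequence starting at i:
i:      1  2  3  4  5  6  7  8  9
a[i]:  13 20 17  8  5 14 12  2 16
inc:    1  2  2  1  1  2  2  1  3
dec:    4  5  4  3  2  3  2  1  1
Best peak at i=2 (value 20): inc=2, dec=5, length 2+5−1 = 6.

6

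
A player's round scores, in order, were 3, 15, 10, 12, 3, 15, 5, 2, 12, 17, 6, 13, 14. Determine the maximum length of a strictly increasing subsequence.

Track the smallest tail for each achievable length (strict):
3 → extends → [3]
15 → extends → [3, 15]
10 → replaces 15 → [3, 10]
12 → extends → [3, 10, 12]
3 → already a tail → [3, 10, 12]
15 → extends → [3, 10, 12, 15]
5 → replaces 10 → [3, 5, 12, 15]
2 → replaces 3 → [2, 5, 12, 15]
12 → already a tail → [2, 5, 12, 15]
17 → extends → [2, 5, 12, 15, 17]
6 → replaces 12 → [2, 5, 6, 15, 17]
13 → replaces 15 → [2, 5, 6, 13, 17]
14 → replaces 17 → [2, 5, 6, 13, 14]
Five tails, so the longest strictly increasing subsequence has length 5 (e.g. 3, 10, 12, 15, 17).

5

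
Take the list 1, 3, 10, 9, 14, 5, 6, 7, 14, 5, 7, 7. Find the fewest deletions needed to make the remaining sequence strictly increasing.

Fewest deletions = n − (longest strictly increasing subsequence).
Patience tails:
1 → extends → [1]
3 → extends → [1, 3]
10 → extends → [1, 3, 10]
9 → replaces 10 → [1, 3, 9]
14 → extends → [1, 3, 9, 14]
5 → replaces 9 → [1, 3, 5, 14]
6 → replaces 14 → [1, 3, 5, 6]
7 → extends → [1, 3, 5, 6, 7]
14 → extends → [1, 3, 5, 6, 7, 14]
5 → already a tail → [1, 3, 5, 6, 7, 14]
7 → already a tail → [1, 3, 5, 6, 7, 14]
7 → already a tail → [1, 3, 5, 6, 7, 14]
Longest strictly increasing subsequence has length 6, so deletions = 12 − 6 = 6.

6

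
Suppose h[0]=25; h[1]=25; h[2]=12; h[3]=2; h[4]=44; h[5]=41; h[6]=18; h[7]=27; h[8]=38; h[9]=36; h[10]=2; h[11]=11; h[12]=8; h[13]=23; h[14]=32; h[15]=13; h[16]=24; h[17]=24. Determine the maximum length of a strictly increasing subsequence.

Track the smallest tail for each achievable length (strict):
25 → extends → [25]
25 → already a tail → [25]
12 → replaces 25 → [12]
2 → replaces 12 → [2]
44 → extends → [2, 44]
41 → replaces 44 → [2, 41]
18 → replaces 41 → [2, 18]
27 → extends → [2, 18, 27]
38 → extends → [2, 18, 27, 38]
36 → replaces 38 → [2, 18, 27, 36]
2 → already a tail → [2, 18, 27, 36]
11 → replaces 18 → [2, 11, 27, 36]
8 → replaces 11 → [2, 8, 27, 36]
23 → replaces 27 → [2, 8, 23, 36]
32 → replaces 36 → [2, 8, 23, 32]
13 → replaces 23 → [2, 8, 13, 32]
24 → replaces 32 → [2, 8, 13, 24]
24 → already a tail → [2, 8, 13, 24]
Four tails, so the longest strictly increasing subsequence has length 4 (e.g. 12, 18, 27, 38).

4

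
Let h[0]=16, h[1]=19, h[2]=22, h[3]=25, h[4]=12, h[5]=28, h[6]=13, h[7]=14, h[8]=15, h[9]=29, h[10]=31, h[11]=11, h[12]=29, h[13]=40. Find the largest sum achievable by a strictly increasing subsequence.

210

Let S[i] be the best sum of a strictly increasing subsequence ending at i:
i:       0   1   2   3   4   5   6   7   8   9  10  11  12  13
h[i]:   16  19  22  25  12  28  13  14  15  29  31  11  29  40
S:      16  35  57  82  12 110  25  39  54 139 170  11 139 210
Maximum is 210 (e.g. 16 + 19 + 22 + 25 + 28 + 29 + 31 + 40).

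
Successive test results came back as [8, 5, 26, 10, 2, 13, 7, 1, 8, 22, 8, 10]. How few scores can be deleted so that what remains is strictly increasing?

8

Fewest deletions = n − (longest strictly increasing subsequence).
i:      1  2  3  4  5  6  7  8  9 10 11 12
a[i]:   8  5 26 10  2 13  7  1  8 22  8 10
dp:     1  1  2  2  1  3  2  1  3  4  3  4
max dp = 4, so deletions = 12 − 4 = 8.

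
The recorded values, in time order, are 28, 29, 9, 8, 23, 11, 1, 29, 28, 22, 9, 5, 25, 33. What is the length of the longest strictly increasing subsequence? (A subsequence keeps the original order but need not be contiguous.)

5

Track the smallest tail for each achievable length (strict):
28 → extends → [28]
29 → extends → [28, 29]
9 → replaces 28 → [9, 29]
8 → replaces 9 → [8, 29]
23 → replaces 29 → [8, 23]
11 → replaces 23 → [8, 11]
1 → replaces 8 → [1, 11]
29 → extends → [1, 11, 29]
28 → replaces 29 → [1, 11, 28]
22 → replaces 28 → [1, 11, 22]
9 → replaces 11 → [1, 9, 22]
5 → replaces 9 → [1, 5, 22]
25 → extends → [1, 5, 22, 25]
33 → extends → [1, 5, 22, 25, 33]
Five tails, so the longest strictly increasing subsequence has length 5 (e.g. 9, 11, 22, 25, 33).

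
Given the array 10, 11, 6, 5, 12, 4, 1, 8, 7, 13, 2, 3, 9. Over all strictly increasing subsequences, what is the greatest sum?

46

Let S[i] be the best sum of a strictly increasing subsequence ending at i:
i:      1  2  3  4  5  6  7  8  9 10 11 12 13
a[i]:  10 11  6  5 12  4  1  8  7 13  2  3  9
S:     10 21  6  5 33  4  1 14 13 46  3  6 23
Maximum is 46 (e.g. 10 + 11 + 12 + 13).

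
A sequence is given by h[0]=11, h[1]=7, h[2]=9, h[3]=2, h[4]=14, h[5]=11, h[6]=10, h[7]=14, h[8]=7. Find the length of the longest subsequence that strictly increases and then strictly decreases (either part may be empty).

inc[i] = longest strictly increasing subsequence ending at i; dec[i] = longest strictly decreasing subsequence starting at i:
i:      0  1  2  3  4  5  6  7  8
h[i]:  11  7  9  2 14 11 10 14  7
inc:    1  1  2  1  3  3  3  4  2
dec:    3  2  2  1  4  3  2  2  1
Best peak at i=4 (value 14): inc=3, dec=4, length 3+4−1 = 6.

6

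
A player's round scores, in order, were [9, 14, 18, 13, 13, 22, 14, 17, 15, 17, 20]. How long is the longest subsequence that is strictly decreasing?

Let dp[i] be the longest strictly decreasing subsequence ending at i:
i:      1  2  3  4  5  6  7  8  9 10 11
a[i]:   9 14 18 13 13 22 14 17 15 17 20
dp:     1  1  1  2  2  1  2  2  3  2  2
Maximum is 3.

3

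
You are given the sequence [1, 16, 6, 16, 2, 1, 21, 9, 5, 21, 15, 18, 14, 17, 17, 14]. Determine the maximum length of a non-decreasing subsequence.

Let dp[i] be the length of the longest such subsequence ending at index i:
i:      1  2  3  4  5  6  7  8  9 10 11 12 13 14 15 16
a[i]:   1 16  6 16  2  1 21  9  5 21 15 18 14 17 17 14
dp:     1  2  2  3  2  2  4  3  3  5  4  5  4  5  6  5
Maximum dp value is 6.

6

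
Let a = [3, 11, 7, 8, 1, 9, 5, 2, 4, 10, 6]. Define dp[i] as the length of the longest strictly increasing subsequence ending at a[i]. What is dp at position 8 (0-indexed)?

3

dp[i] = 1 + max{dp[j] : j<i, a[j]<a[i]} (or 1 if no such j):
i:      0  1  2  3  4  5  6  7  8  9 10
a[i]:   3 11  7  8  1  9  5  2  4 10  6
dp:     1  2  2  3  1  4  2  2  3  5  4
At index 8 the value is 3.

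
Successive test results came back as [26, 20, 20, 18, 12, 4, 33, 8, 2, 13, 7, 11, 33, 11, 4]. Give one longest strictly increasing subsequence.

4, 8, 13, 33

Patience tails give the LIS length; then backtrack through the dp parents:
26 → extends → [26]
20 → replaces 26 → [20]
20 → already a tail → [20]
18 → replaces 20 → [18]
12 → replaces 18 → [12]
4 → replaces 12 → [4]
33 → extends → [4, 33]
8 → replaces 33 → [4, 8]
2 → replaces 4 → [2, 8]
13 → extends → [2, 8, 13]
7 → replaces 8 → [2, 7, 13]
11 → replaces 13 → [2, 7, 11]
33 → extends → [2, 7, 11, 33]
11 → already a tail → [2, 7, 11, 33]
4 → replaces 7 → [2, 4, 11, 33]
Length 4; one witness is 4, 8, 13, 33.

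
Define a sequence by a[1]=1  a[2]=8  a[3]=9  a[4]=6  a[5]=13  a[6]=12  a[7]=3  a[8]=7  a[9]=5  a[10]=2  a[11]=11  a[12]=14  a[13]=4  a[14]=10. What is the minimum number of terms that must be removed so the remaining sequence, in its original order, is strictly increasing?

9

Fewest deletions = n − (longest strictly increasing subsequence).
Patience tails:
1 → extends → [1]
8 → extends → [1, 8]
9 → extends → [1, 8, 9]
6 → replaces 8 → [1, 6, 9]
13 → extends → [1, 6, 9, 13]
12 → replaces 13 → [1, 6, 9, 12]
3 → replaces 6 → [1, 3, 9, 12]
7 → replaces 9 → [1, 3, 7, 12]
5 → replaces 7 → [1, 3, 5, 12]
2 → replaces 3 → [1, 2, 5, 12]
11 → replaces 12 → [1, 2, 5, 11]
14 → extends → [1, 2, 5, 11, 14]
4 → replaces 5 → [1, 2, 4, 11, 14]
10 → replaces 11 → [1, 2, 4, 10, 14]
Longest strictly increasing subsequence has length 5, so deletions = 14 − 5 = 9.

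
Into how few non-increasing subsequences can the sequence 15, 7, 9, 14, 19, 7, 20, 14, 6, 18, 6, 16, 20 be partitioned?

5

The minimum number of non-increasing subsequences covering a sequence equals the length of its longest strictly increasing subsequence.
LIS length is 5 (e.g. 7, 9, 14, 19, 20), so 5 piles are needed.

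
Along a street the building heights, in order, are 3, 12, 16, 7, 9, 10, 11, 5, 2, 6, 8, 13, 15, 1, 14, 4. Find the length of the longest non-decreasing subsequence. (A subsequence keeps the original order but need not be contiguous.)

7

Let dp[i] be the length of the longest such subsequence ending at index i:
i:      1  2  3  4  5  6  7  8  9 10 11 12 13 14 15 16
a[i]:   3 12 16  7  9 10 11  5  2  6  8 13 15  1 14  4
dp:     1  2  3  2  3  4  5  2  1  3  4  6  7  1  7  2
Maximum dp value is 7.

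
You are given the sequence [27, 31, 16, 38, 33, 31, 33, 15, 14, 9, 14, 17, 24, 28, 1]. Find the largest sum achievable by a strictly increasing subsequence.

Let S[i] be the best sum of a strictly increasing subsequence ending at i:
i:      1  2  3  4  5  6  7  8  9 10 11 12 13 14 15
a[i]:  27 31 16 38 33 31 33 15 14  9 14 17 24 28  1
S:     27 58 16 96 91 58 91 15 14  9 23 40 64 92  1
Maximum is 96 (e.g. 27 + 31 + 38).

96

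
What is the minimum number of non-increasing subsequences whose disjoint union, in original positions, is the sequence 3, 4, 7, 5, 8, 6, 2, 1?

4

Place each on the leftmost legal pile:
3 → new pile 1 (tops now [3])
4 → new pile 2 (tops now [3, 4])
7 → new pile 3 (tops now [3, 4, 7])
5 → pile 3 (tops now [3, 4, 5])
8 → new pile 4 (tops now [3, 4, 5, 8])
6 → pile 4 (tops now [3, 4, 5, 6])
2 → pile 1 (tops now [2, 4, 5, 6])
1 → pile 1 (tops now [1, 4, 5, 6])
Four piles.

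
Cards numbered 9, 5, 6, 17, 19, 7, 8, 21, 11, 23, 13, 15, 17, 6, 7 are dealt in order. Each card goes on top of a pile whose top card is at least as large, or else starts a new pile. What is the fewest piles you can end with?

8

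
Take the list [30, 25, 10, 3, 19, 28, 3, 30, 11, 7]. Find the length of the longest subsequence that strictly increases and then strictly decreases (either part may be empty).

6

inc[i] = longest strictly increasing subsequence ending at i; dec[i] = longest strictly decreasing subsequence starting at i:
i:      1  2  3  4  5  6  7  8  9 10
a[i]:  30 25 10  3 19 28  3 30 11  7
inc:    1  1  1  1  2  3  1  4  2  2
dec:    5  4  2  1  3  3  1  3  2  1
Best peak at i=8 (value 30): inc=4, dec=3, length 4+3−1 = 6.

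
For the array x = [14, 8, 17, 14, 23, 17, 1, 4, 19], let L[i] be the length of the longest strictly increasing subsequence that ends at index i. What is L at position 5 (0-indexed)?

dp[i] = 1 + max{dp[j] : j<i, x[j]<x[i]} (or 1 if no such j):
i:      0  1  2  3  4  5  6  7  8
x[i]:  14  8 17 14 23 17  1  4 19
dp:     1  1  2  2  3  3  1  2  4
At index 5 the value is 3.

3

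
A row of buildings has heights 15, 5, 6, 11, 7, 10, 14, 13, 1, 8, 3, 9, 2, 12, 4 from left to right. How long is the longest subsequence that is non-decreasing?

6

Track the smallest tail for each achievable length (allowing ties):
15 → extends → [15]
5 → replaces 15 → [5]
6 → extends → [5, 6]
11 → extends → [5, 6, 11]
7 → replaces 11 → [5, 6, 7]
10 → extends → [5, 6, 7, 10]
14 → extends → [5, 6, 7, 10, 14]
13 → replaces 14 → [5, 6, 7, 10, 13]
1 → replaces 5 → [1, 6, 7, 10, 13]
8 → replaces 10 → [1, 6, 7, 8, 13]
3 → replaces 6 → [1, 3, 7, 8, 13]
9 → replaces 13 → [1, 3, 7, 8, 9]
2 → replaces 3 → [1, 2, 7, 8, 9]
12 → extends → [1, 2, 7, 8, 9, 12]
4 → replaces 7 → [1, 2, 4, 8, 9, 12]
Six tails, so the longest non-decreasing subsequence has length 6 (e.g. 5, 6, 7, 8, 9, 12).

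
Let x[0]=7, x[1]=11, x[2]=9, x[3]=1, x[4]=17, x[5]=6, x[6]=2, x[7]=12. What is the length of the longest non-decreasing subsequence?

3

Let dp[i] be the length of the longest such subsequence ending at index i:
i:      0  1  2  3  4  5  6  7
x[i]:   7 11  9  1 17  6  2 12
dp:     1  2  2  1  3  2  2  3
Maximum dp value is 3.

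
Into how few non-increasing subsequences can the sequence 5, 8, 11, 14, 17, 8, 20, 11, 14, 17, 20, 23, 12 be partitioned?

7

Place each on the leftmost legal pile:
5 → new pile 1 (tops now [5])
8 → new pile 2 (tops now [5, 8])
11 → new pile 3 (tops now [5, 8, 11])
14 → new pile 4 (tops now [5, 8, 11, 14])
17 → new pile 5 (tops now [5, 8, 11, 14, 17])
8 → pile 2 (tops now [5, 8, 11, 14, 17])
20 → new pile 6 (tops now [5, 8, 11, 14, 17, 20])
11 → pile 3 (tops now [5, 8, 11, 14, 17, 20])
14 → pile 4 (tops now [5, 8, 11, 14, 17, 20])
17 → pile 5 (tops now [5, 8, 11, 14, 17, 20])
20 → pile 6 (tops now [5, 8, 11, 14, 17, 20])
23 → new pile 7 (tops now [5, 8, 11, 14, 17, 20, 23])
12 → pile 4 (tops now [5, 8, 11, 12, 17, 20, 23])
Seven piles.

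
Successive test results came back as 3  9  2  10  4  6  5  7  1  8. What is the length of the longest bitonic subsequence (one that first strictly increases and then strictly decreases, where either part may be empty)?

inc[i] = longest strictly increasing subsequence ending at i; dec[i] = longest strictly decreasing subsequence starting at i:
i:      1  2  3  4  5  6  7  8  9 10
a[i]:   3  9  2 10  4  6  5  7  1  8
inc:    1  2  1  3  2  3  3  4  1  5
dec:    3  4  2  4  2  3  2  2  1  1
Best peak at i=4 (value 10): inc=3, dec=4, length 3+4−1 = 6.

6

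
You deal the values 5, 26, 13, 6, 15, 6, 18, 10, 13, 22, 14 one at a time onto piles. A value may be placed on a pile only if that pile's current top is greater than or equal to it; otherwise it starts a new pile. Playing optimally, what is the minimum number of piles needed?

The minimum number of non-increasing subsequences covering a sequence equals the length of its longest strictly increasing subsequence.
LIS length is 5 (e.g. 5, 13, 15, 18, 22), so 5 piles are needed.

5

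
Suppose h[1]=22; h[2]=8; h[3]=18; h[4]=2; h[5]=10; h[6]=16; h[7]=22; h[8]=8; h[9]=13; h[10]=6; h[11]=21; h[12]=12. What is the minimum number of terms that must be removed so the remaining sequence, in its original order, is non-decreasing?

Fewest deletions = n − (longest non-decreasing subsequence).
i:      1  2  3  4  5  6  7  8  9 10 11 12
h[i]:  22  8 18  2 10 16 22  8 13  6 21 12
dp:     1  1  2  1  2  3  4  2  3  2  4  3
max dp = 4, so deletions = 12 − 4 = 8.

8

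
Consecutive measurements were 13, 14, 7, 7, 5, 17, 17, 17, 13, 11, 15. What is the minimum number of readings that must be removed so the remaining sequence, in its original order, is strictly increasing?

Fewest deletions = n − (longest strictly increasing subsequence).
i:      1  2  3  4  5  6  7  8  9 10 11
a[i]:  13 14  7  7  5 17 17 17 13 11 15
dp:     1  2  1  1  1  3  3  3  2  2  3
max dp = 3, so deletions = 11 − 3 = 8.

8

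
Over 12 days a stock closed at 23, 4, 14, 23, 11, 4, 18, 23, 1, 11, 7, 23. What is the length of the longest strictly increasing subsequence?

4

Track the smallest tail for each achievable length (strict):
23 → extends → [23]
4 → replaces 23 → [4]
14 → extends → [4, 14]
23 → extends → [4, 14, 23]
11 → replaces 14 → [4, 11, 23]
4 → already a tail → [4, 11, 23]
18 → replaces 23 → [4, 11, 18]
23 → extends → [4, 11, 18, 23]
1 → replaces 4 → [1, 11, 18, 23]
11 → already a tail → [1, 11, 18, 23]
7 → replaces 11 → [1, 7, 18, 23]
23 → already a tail → [1, 7, 18, 23]
Four tails, so the longest strictly increasing subsequence has length 4 (e.g. 4, 14, 18, 23).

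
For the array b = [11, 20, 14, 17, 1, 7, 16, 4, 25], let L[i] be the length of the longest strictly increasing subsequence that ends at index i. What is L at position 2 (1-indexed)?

2

dp[i] = 1 + max{dp[j] : j<i, b[j]<b[i]} (or 1 if no such j):
i:      1  2  3  4  5  6  7  8  9
b[i]:  11 20 14 17  1  7 16  4 25
dp:     1  2  2  3  1  2  3  2  4
At index 2 the value is 2.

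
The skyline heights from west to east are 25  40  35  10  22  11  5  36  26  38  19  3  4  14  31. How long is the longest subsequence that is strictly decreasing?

Negate each value so 'decreasing' becomes 'increasing', then run patience tails on the negated sequence:
-25 → extends → [-25]
-40 → replaces -25 → [-40]
-35 → extends → [-40, -35]
-10 → extends → [-40, -35, -10]
-22 → replaces -10 → [-40, -35, -22]
-11 → extends → [-40, -35, -22, -11]
-5 → extends → [-40, -35, -22, -11, -5]
-36 → replaces -35 → [-40, -36, -22, -11, -5]
-26 → replaces -22 → [-40, -36, -26, -11, -5]
-38 → replaces -36 → [-40, -38, -26, -11, -5]
-19 → replaces -11 → [-40, -38, -26, -19, -5]
-3 → extends → [-40, -38, -26, -19, -5, -3]
-4 → replaces -3 → [-40, -38, -26, -19, -5, -4]
-14 → replaces -5 → [-40, -38, -26, -19, -14, -4]
-31 → replaces -26 → [-40, -38, -31, -19, -14, -4]
Six tails, so the longest strictly decreasing subsequence of the original has length 6.

6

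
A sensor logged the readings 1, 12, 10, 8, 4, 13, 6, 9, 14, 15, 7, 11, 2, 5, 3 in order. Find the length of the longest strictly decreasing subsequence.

Let dp[i] be the longest strictly decreasing subsequence ending at i:
i:      1  2  3  4  5  6  7  8  9 10 11 12 13 14 15
a[i]:   1 12 10  8  4 13  6  9 14 15  7 11  2  5  3
dp:     1  1  2  3  4  1  4  3  1  1  4  2  5  5  6
Maximum is 6.

6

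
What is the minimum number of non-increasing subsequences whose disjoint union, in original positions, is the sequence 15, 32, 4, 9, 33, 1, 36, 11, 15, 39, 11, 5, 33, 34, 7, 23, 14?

6

Place each on the leftmost legal pile:
15 → new pile 1 (tops now [15])
32 → new pile 2 (tops now [15, 32])
4 → pile 1 (tops now [4, 32])
9 → pile 2 (tops now [4, 9])
33 → new pile 3 (tops now [4, 9, 33])
1 → pile 1 (tops now [1, 9, 33])
36 → new pile 4 (tops now [1, 9, 33, 36])
11 → pile 3 (tops now [1, 9, 11, 36])
15 → pile 4 (tops now [1, 9, 11, 15])
39 → new pile 5 (tops now [1, 9, 11, 15, 39])
11 → pile 3 (tops now [1, 9, 11, 15, 39])
5 → pile 2 (tops now [1, 5, 11, 15, 39])
33 → pile 5 (tops now [1, 5, 11, 15, 33])
34 → new pile 6 (tops now [1, 5, 11, 15, 33, 34])
7 → pile 3 (tops now [1, 5, 7, 15, 33, 34])
23 → pile 5 (tops now [1, 5, 7, 15, 23, 34])
14 → pile 4 (tops now [1, 5, 7, 14, 23, 34])
Six piles.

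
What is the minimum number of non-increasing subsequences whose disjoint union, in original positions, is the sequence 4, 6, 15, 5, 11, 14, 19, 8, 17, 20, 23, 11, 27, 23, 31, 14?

Place each on the leftmost legal pile:
4 → new pile 1 (tops now [4])
6 → new pile 2 (tops now [4, 6])
15 → new pile 3 (tops now [4, 6, 15])
5 → pile 2 (tops now [4, 5, 15])
11 → pile 3 (tops now [4, 5, 11])
14 → new pile 4 (tops now [4, 5, 11, 14])
19 → new pile 5 (tops now [4, 5, 11, 14, 19])
8 → pile 3 (tops now [4, 5, 8, 14, 19])
17 → pile 5 (tops now [4, 5, 8, 14, 17])
20 → new pile 6 (tops now [4, 5, 8, 14, 17, 20])
23 → new pile 7 (tops now [4, 5, 8, 14, 17, 20, 23])
11 → pile 4 (tops now [4, 5, 8, 11, 17, 20, 23])
27 → new pile 8 (tops now [4, 5, 8, 11, 17, 20, 23, 27])
23 → pile 7 (tops now [4, 5, 8, 11, 17, 20, 23, 27])
31 → new pile 9 (tops now [4, 5, 8, 11, 17, 20, 23, 27, 31])
14 → pile 5 (tops now [4, 5, 8, 11, 14, 20, 23, 27, 31])
Nine piles.

9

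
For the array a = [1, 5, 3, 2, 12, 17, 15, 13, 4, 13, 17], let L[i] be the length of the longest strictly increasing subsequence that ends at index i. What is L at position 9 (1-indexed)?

3

dp[i] = 1 + max{dp[j] : j<i, a[j]<a[i]} (or 1 if no such j):
i:      1  2  3  4  5  6  7  8  9 10 11
a[i]:   1  5  3  2 12 17 15 13  4 13 17
dp:     1  2  2  2  3  4  4  4  3  4  5
At index 9 the value is 3.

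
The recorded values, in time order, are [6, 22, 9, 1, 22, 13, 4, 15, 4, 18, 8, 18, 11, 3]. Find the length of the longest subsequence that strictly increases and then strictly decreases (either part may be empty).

7

inc[i] = longest strictly increasing subsequence ending at i; dec[i] = longest strictly decreasing subsequence starting at i:
i:      1  2  3  4  5  6  7  8  9 10 11 12 13 14
a[i]:   6 22  9  1 22 13  4 15  4 18  8 18 11  3
inc:    1  2  2  1  3  3  2  4  2  5  3  5  4  2
dec:    3  4  3  1  4  3  2  3  2  3  2  3  2  1
Best peak at i=10 (value 18): inc=5, dec=3, length 5+3−1 = 7.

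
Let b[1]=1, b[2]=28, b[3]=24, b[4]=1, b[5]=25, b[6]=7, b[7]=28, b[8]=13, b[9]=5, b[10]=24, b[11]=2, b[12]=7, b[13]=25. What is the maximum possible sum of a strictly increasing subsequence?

78

Let S[i] be the best sum of a strictly increasing subsequence ending at i:
i:      1  2  3  4  5  6  7  8  9 10 11 12 13
b[i]:   1 28 24  1 25  7 28 13  5 24  2  7 25
S:      1 29 25  1 50  8 78 21  6 45  3 13 70
Maximum is 78 (e.g. 1 + 24 + 25 + 28).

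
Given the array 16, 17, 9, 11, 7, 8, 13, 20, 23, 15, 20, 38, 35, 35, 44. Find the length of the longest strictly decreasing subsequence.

3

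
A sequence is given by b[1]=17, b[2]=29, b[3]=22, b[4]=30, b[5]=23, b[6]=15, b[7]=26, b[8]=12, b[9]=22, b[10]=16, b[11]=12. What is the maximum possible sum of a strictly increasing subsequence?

88

Let S[i] be the best sum of a strictly increasing subsequence ending at i:
i:      1  2  3  4  5  6  7  8  9 10 11
b[i]:  17 29 22 30 23 15 26 12 22 16 12
S:     17 46 39 76 62 15 88 12 39 31 12
Maximum is 88 (e.g. 17 + 22 + 23 + 26).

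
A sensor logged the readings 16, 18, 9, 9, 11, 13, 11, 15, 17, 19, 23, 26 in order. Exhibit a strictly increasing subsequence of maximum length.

9, 11, 13, 15, 17, 19, 23, 26

Patience tails give the LIS length; then backtrack through the dp parents:
16 → extends → [16]
18 → extends → [16, 18]
9 → replaces 16 → [9, 18]
9 → already a tail → [9, 18]
11 → replaces 18 → [9, 11]
13 → extends → [9, 11, 13]
11 → already a tail → [9, 11, 13]
15 → extends → [9, 11, 13, 15]
17 → extends → [9, 11, 13, 15, 17]
19 → extends → [9, 11, 13, 15, 17, 19]
23 → extends → [9, 11, 13, 15, 17, 19, 23]
26 → extends → [9, 11, 13, 15, 17, 19, 23, 26]
Length 8; one witness is 9, 11, 13, 15, 17, 19, 23, 26.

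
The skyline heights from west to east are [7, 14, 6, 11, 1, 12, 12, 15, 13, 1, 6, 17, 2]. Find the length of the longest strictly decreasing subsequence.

Let dp[i] be the longest strictly decreasing subsequence ending at i:
i:      1  2  3  4  5  6  7  8  9 10 11 12 13
a[i]:   7 14  6 11  1 12 12 15 13  1  6 17  2
dp:     1  1  2  2  3  2  2  1  2  3  3  1  4
Maximum is 4.

4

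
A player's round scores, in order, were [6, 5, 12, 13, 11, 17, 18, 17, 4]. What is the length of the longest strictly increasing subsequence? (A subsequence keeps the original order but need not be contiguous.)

Track the smallest tail for each achievable length (strict):
6 → extends → [6]
5 → replaces 6 → [5]
12 → extends → [5, 12]
13 → extends → [5, 12, 13]
11 → replaces 12 → [5, 11, 13]
17 → extends → [5, 11, 13, 17]
18 → extends → [5, 11, 13, 17, 18]
17 → already a tail → [5, 11, 13, 17, 18]
4 → replaces 5 → [4, 11, 13, 17, 18]
Five tails, so the longest strictly increasing subsequence has length 5 (e.g. 6, 12, 13, 17, 18).

5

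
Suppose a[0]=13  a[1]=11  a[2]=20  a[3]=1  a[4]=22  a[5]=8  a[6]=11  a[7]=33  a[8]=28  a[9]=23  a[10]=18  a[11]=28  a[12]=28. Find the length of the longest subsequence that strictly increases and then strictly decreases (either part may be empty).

inc[i] = longest strictly increasing subsequence ending at i; dec[i] = longest strictly decreasing subsequence starting at i:
i:      0  1  2  3  4  5  6  7  8  9 10 11 12
a[i]:  13 11 20  1 22  8 11 33 28 23 18 28 28
inc:    1  1  2  1  3  2  3  4  4  4  4  5  5
dec:    3  2  2  1  2  1  1  4  3  2  1  1  1
Best peak at i=7 (value 33): inc=4, dec=4, length 4+4−1 = 7.

7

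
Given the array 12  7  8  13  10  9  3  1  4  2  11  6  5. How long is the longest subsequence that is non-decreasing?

Track the smallest tail for each achievable length (allowing ties):
12 → extends → [12]
7 → replaces 12 → [7]
8 → extends → [7, 8]
13 → extends → [7, 8, 13]
10 → replaces 13 → [7, 8, 10]
9 → replaces 10 → [7, 8, 9]
3 → replaces 7 → [3, 8, 9]
1 → replaces 3 → [1, 8, 9]
4 → replaces 8 → [1, 4, 9]
2 → replaces 4 → [1, 2, 9]
11 → extends → [1, 2, 9, 11]
6 → replaces 9 → [1, 2, 6, 11]
5 → replaces 6 → [1, 2, 5, 11]
Four tails, so the longest non-decreasing subsequence has length 4 (e.g. 7, 8, 10, 11).

4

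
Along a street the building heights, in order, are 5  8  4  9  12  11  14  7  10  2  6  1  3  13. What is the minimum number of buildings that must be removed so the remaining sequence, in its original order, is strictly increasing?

Fewest deletions = n − (longest strictly increasing subsequence).
Patience tails:
5 → extends → [5]
8 → extends → [5, 8]
4 → replaces 5 → [4, 8]
9 → extends → [4, 8, 9]
12 → extends → [4, 8, 9, 12]
11 → replaces 12 → [4, 8, 9, 11]
14 → extends → [4, 8, 9, 11, 14]
7 → replaces 8 → [4, 7, 9, 11, 14]
10 → replaces 11 → [4, 7, 9, 10, 14]
2 → replaces 4 → [2, 7, 9, 10, 14]
6 → replaces 7 → [2, 6, 9, 10, 14]
1 → replaces 2 → [1, 6, 9, 10, 14]
3 → replaces 6 → [1, 3, 9, 10, 14]
13 → replaces 14 → [1, 3, 9, 10, 13]
Longest strictly increasing subsequence has length 5, so deletions = 14 − 5 = 9.

9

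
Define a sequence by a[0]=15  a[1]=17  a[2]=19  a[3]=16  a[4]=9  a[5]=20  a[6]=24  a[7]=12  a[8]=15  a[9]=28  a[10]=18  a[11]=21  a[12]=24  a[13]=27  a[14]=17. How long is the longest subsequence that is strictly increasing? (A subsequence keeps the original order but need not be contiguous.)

7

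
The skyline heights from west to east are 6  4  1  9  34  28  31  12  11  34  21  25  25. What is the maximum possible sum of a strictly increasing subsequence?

108

Let S[i] be the best sum of a strictly increasing subsequence ending at i:
i:       1   2   3   4   5   6   7   8   9  10  11  12  13
a[i]:    6   4   1   9  34  28  31  12  11  34  21  25  25
S:       6   4   1  15  49  43  74  27  26 108  48  73  73
Maximum is 108 (e.g. 6 + 9 + 28 + 31 + 34).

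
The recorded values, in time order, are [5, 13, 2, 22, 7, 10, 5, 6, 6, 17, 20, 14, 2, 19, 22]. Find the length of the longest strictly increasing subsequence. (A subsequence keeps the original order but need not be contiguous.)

6

Track the smallest tail for each achievable length (strict):
5 → extends → [5]
13 → extends → [5, 13]
2 → replaces 5 → [2, 13]
22 → extends → [2, 13, 22]
7 → replaces 13 → [2, 7, 22]
10 → replaces 22 → [2, 7, 10]
5 → replaces 7 → [2, 5, 10]
6 → replaces 10 → [2, 5, 6]
6 → already a tail → [2, 5, 6]
17 → extends → [2, 5, 6, 17]
20 → extends → [2, 5, 6, 17, 20]
14 → replaces 17 → [2, 5, 6, 14, 20]
2 → already a tail → [2, 5, 6, 14, 20]
19 → replaces 20 → [2, 5, 6, 14, 19]
22 → extends → [2, 5, 6, 14, 19, 22]
Six tails, so the longest strictly increasing subsequence has length 6 (e.g. 5, 7, 10, 17, 20, 22).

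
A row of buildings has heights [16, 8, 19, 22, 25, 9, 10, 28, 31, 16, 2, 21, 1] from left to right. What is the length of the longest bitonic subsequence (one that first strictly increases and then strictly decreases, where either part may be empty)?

9

inc[i] = longest strictly increasing subsequence ending at i; dec[i] = longest strictly decreasing subsequence starting at i:
i:      1  2  3  4  5  6  7  8  9 10 11 12 13
a[i]:  16  8 19 22 25  9 10 28 31 16  2 21  1
inc:    1  1  2  3  4  2  3  5  6  4  1  5  1
dec:    4  3  4  4  4  3  3  4  4  3  2  2  1
Best peak at i=9 (value 31): inc=6, dec=4, length 6+4−1 = 9.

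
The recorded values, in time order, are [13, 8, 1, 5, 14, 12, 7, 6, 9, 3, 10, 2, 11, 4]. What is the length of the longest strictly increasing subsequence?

6

Let dp[i] be the length of the longest such subsequence ending at index i:
i:      1  2  3  4  5  6  7  8  9 10 11 12 13 14
a[i]:  13  8  1  5 14 12  7  6  9  3 10  2 11  4
dp:     1  1  1  2  3  3  3  3  4  2  5  2  6  3
Maximum dp value is 6.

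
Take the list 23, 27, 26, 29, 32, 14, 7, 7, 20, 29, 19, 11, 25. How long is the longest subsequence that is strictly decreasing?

Let dp[i] be the longest strictly decreasing subsequence ending at i:
i:      1  2  3  4  5  6  7  8  9 10 11 12 13
a[i]:  23 27 26 29 32 14  7  7 20 29 19 11 25
dp:     1  1  2  1  1  3  4  4  3  2  4  5  3
Maximum is 5.

5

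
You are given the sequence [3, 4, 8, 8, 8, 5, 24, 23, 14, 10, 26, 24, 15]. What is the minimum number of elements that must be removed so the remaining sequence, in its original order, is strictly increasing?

8

Fewest deletions = n − (longest strictly increasing subsequence).
Patience tails:
3 → extends → [3]
4 → extends → [3, 4]
8 → extends → [3, 4, 8]
8 → already a tail → [3, 4, 8]
8 → already a tail → [3, 4, 8]
5 → replaces 8 → [3, 4, 5]
24 → extends → [3, 4, 5, 24]
23 → replaces 24 → [3, 4, 5, 23]
14 → replaces 23 → [3, 4, 5, 14]
10 → replaces 14 → [3, 4, 5, 10]
26 → extends → [3, 4, 5, 10, 26]
24 → replaces 26 → [3, 4, 5, 10, 24]
15 → replaces 24 → [3, 4, 5, 10, 15]
Longest strictly increasing subsequence has length 5, so deletions = 13 − 5 = 8.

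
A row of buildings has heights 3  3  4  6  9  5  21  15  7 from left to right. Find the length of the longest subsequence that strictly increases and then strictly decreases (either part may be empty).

7

inc[i] = longest strictly increasing subsequence ending at i; dec[i] = longest strictly decreasing subsequence starting at i:
i:      1  2  3  4  5  6  7  8  9
a[i]:   3  3  4  6  9  5 21 15  7
inc:    1  1  2  3  4  3  5  5  4
dec:    1  1  1  2  2  1  3  2  1
Best peak at i=7 (value 21): inc=5, dec=3, length 5+3−1 = 7.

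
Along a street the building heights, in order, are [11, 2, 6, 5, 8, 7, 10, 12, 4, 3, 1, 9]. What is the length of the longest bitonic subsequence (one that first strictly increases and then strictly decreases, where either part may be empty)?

inc[i] = longest strictly increasing subsequence ending at i; dec[i] = longest strictly decreasing subsequence starting at i:
i:      1  2  3  4  5  6  7  8  9 10 11 12
a[i]:  11  2  6  5  8  7 10 12  4  3  1  9
inc:    1  1  2  2  3  3  4  5  2  2  1  4
dec:    6  2  5  4  5  4  4  4  3  2  1  1
Best peak at i=8 (value 12): inc=5, dec=4, length 5+4−1 = 8.

8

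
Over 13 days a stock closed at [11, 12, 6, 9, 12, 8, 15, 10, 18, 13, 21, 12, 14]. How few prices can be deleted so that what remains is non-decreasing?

7

Fewest deletions = n − (longest non-decreasing subsequence).
Patience tails:
11 → extends → [11]
12 → extends → [11, 12]
6 → replaces 11 → [6, 12]
9 → replaces 12 → [6, 9]
12 → extends → [6, 9, 12]
8 → replaces 9 → [6, 8, 12]
15 → extends → [6, 8, 12, 15]
10 → replaces 12 → [6, 8, 10, 15]
18 → extends → [6, 8, 10, 15, 18]
13 → replaces 15 → [6, 8, 10, 13, 18]
21 → extends → [6, 8, 10, 13, 18, 21]
12 → replaces 13 → [6, 8, 10, 12, 18, 21]
14 → replaces 18 → [6, 8, 10, 12, 14, 21]
Longest non-decreasing subsequence has length 6, so deletions = 13 − 6 = 7.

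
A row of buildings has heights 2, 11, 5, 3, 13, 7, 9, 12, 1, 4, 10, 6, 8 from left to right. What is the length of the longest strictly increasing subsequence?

5

Track the smallest tail for each achievable length (strict):
2 → extends → [2]
11 → extends → [2, 11]
5 → replaces 11 → [2, 5]
3 → replaces 5 → [2, 3]
13 → extends → [2, 3, 13]
7 → replaces 13 → [2, 3, 7]
9 → extends → [2, 3, 7, 9]
12 → extends → [2, 3, 7, 9, 12]
1 → replaces 2 → [1, 3, 7, 9, 12]
4 → replaces 7 → [1, 3, 4, 9, 12]
10 → replaces 12 → [1, 3, 4, 9, 10]
6 → replaces 9 → [1, 3, 4, 6, 10]
8 → replaces 10 → [1, 3, 4, 6, 8]
Five tails, so the longest strictly increasing subsequence has length 5 (e.g. 2, 5, 7, 9, 12).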